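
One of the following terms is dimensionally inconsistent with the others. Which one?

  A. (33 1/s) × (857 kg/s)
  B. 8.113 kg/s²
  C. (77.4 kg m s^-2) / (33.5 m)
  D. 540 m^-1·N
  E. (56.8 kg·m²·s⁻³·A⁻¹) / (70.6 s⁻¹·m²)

Dimensions:
  A. [s⁻¹] · [kg·s⁻¹] = kg·s⁻²
  B. kg·s⁻²
  C. [kg·m·s⁻²] / [m] = kg·s⁻²
  D. N·m⁻¹ = kg·m·s⁻²·m⁻¹ = kg·s⁻²
  E. [kg·m²·s⁻³·A⁻¹] / [m²·s⁻¹] = kg·s⁻²·A⁻¹
All reduce to kg·s⁻² except E., which is kg·s⁻²·A⁻¹.

E.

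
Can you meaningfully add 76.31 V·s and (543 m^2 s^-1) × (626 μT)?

No

Dimensions:
  76.31 V·s:  V·s = J·C⁻¹·s = kg·m²·s⁻²·A⁻¹
  (543 m^2 s^-1) × (626 μT):  [m²·s⁻¹] · [kg·s⁻²·A⁻¹] = kg·m²·s⁻³·A⁻¹
kg·m²·s⁻²·A⁻¹ ≠ kg·m²·s⁻³·A⁻¹, so they cannot be added.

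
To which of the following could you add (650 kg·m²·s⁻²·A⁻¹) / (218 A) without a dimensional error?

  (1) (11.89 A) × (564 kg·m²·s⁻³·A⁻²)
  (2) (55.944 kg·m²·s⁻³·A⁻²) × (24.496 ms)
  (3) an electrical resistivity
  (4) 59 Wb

Reference: [kg·m²·s⁻²·A⁻¹] / [A] = kg·m²·s⁻²·A⁻².
Each option:
  (1) [A] · [kg·m²·s⁻³·A⁻²] = kg·m²·s⁻³·A⁻¹
  (2) [kg·m²·s⁻³·A⁻²] · [s] = kg·m²·s⁻²·A⁻²  ← same
  (3) [electrical resistivity] = kg·m³·s⁻³·A⁻²
  (4) Wb = V·s = kg·m²·s⁻²·A⁻¹
Only (2) matches kg·m²·s⁻²·A⁻².

(2)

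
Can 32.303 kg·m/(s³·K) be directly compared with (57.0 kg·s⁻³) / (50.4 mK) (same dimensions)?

No

Dimensions:
  32.303 kg·m/(s³·K):  kg·m·s⁻³·K⁻¹
  (57.0 kg·s⁻³) / (50.4 mK):  [kg·s⁻³] / [K] = kg·s⁻³·K⁻¹
kg·m·s⁻³·K⁻¹ ≠ kg·s⁻³·K⁻¹, so they cannot be added.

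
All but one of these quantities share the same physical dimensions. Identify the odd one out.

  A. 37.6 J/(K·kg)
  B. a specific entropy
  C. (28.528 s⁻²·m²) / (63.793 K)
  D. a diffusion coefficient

D.

Reduce each to base SI dimensions:
  A. J·kg⁻¹·K⁻¹ = N·m·kg⁻¹·K⁻¹ = m²·s⁻²·K⁻¹
  B. [specific entropy] = m²·s⁻²·K⁻¹
  C. [m²·s⁻²] / [K] = m²·s⁻²·K⁻¹
  D. [diffusion coefficient] = m²·s⁻¹
All reduce to m²·s⁻²·K⁻¹ except D., which is m²·s⁻¹.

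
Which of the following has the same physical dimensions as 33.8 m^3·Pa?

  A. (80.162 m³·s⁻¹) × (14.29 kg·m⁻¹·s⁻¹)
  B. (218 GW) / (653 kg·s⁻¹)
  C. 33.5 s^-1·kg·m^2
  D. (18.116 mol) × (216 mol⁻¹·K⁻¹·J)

A.

Reference: Pa·m³ = N·m⁻²·m³ = kg·m²·s⁻².
Each option:
  A. [m³·s⁻¹] · [kg·m⁻¹·s⁻¹] = kg·m²·s⁻²  ← same
  B. [kg·m²·s⁻³] / [kg·s⁻¹] = m²·s⁻²
  C. kg·m²·s⁻¹
  D. [mol] · [kg·m²·s⁻²·K⁻¹·mol⁻¹] = kg·m²·s⁻²·K⁻¹
Only A. matches kg·m²·s⁻².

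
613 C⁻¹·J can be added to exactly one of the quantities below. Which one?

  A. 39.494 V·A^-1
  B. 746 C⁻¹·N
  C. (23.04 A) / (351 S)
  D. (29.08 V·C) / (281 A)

C.

Reference: J·C⁻¹ = N·m·(s·A)⁻¹ = kg·m²·s⁻³·A⁻¹.
Each option:
  A. V·A⁻¹ = J·C⁻¹·A⁻¹ = kg·m²·s⁻³·A⁻²
  B. N·C⁻¹ = kg·m·s⁻²·(s·A)⁻¹ = kg·m·s⁻³·A⁻¹
  C. [A] / [kg⁻¹·m⁻²·s³·A²] = kg·m²·s⁻³·A⁻¹  ← same
  D. [kg·m²·s⁻²] / [A] = kg·m²·s⁻²·A⁻¹
Only C. matches kg·m²·s⁻³·A⁻¹.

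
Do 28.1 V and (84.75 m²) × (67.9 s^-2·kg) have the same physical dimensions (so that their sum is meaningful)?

No

Expand each in SI base units:
  28.1 V:  V = J·C⁻¹ = kg·m²·s⁻³·A⁻¹
  (84.75 m²) × (67.9 s^-2·kg):  [m²] · [kg·s⁻²] = kg·m²·s⁻²
kg·m²·s⁻³·A⁻¹ ≠ kg·m²·s⁻², so they cannot be added.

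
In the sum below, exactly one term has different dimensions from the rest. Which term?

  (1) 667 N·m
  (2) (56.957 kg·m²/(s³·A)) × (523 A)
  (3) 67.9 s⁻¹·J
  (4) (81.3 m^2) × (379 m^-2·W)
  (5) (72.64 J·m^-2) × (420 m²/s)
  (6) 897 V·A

In SI base units:
  (1) N·m = kg·m·s⁻²·m = kg·m²·s⁻²
  (2) [kg·m²·s⁻³·A⁻¹] · [A] = kg·m²·s⁻³
  (3) J·s⁻¹ = N·m·s⁻¹ = kg·m²·s⁻³
  (4) [m²] · [kg·s⁻³] = kg·m²·s⁻³
  (5) [kg·s⁻²] · [m²·s⁻¹] = kg·m²·s⁻³
  (6) V·A = J·C⁻¹·A = kg·m²·s⁻³
All reduce to kg·m²·s⁻³ except (1), which is kg·m²·s⁻².

(1)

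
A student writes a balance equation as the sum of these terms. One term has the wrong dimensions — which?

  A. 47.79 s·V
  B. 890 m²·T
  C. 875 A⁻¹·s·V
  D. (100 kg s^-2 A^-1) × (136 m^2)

Reduce each to base SI dimensions:
  A. V·s = J·C⁻¹·s = kg·m²·s⁻²·A⁻¹
  B. T·m² = Wb·m⁻²·m² = kg·m²·s⁻²·A⁻¹
  C. V·s·A⁻¹ = J·C⁻¹·s·A⁻¹ = kg·m²·s⁻²·A⁻²
  D. [kg·s⁻²·A⁻¹] · [m²] = kg·m²·s⁻²·A⁻¹
All reduce to kg·m²·s⁻²·A⁻¹ except C., which is kg·m²·s⁻²·A⁻².

C.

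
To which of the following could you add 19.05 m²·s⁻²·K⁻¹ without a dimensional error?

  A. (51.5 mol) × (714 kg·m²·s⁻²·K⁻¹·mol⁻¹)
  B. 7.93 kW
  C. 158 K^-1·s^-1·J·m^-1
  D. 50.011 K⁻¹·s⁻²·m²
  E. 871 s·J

D.

Reference: m²·s⁻²·K⁻¹.
Each option:
  A. [mol] · [kg·m²·s⁻²·K⁻¹·mol⁻¹] = kg·m²·s⁻²·K⁻¹
  B. W = J·s⁻¹ = kg·m²·s⁻³
  C. J·s⁻¹·m⁻¹·K⁻¹ = N·m·s⁻¹·m⁻¹·K⁻¹ = kg·m·s⁻³·K⁻¹
  D. m²·s⁻²·K⁻¹  ← same
  E. J·s = N·m·s = kg·m²·s⁻¹
Only D. matches m²·s⁻²·K⁻¹.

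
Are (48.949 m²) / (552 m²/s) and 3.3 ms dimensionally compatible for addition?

Yes

Dimensions:
  (48.949 m²) / (552 m²/s):  [m²] / [m²·s⁻¹] = s
  3.3 ms:  s
Both are s, so they have the same dimensions and can be added.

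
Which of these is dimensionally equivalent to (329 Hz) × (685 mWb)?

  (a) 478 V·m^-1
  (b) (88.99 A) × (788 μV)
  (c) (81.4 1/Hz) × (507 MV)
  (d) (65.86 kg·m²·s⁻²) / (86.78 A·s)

(d)

Reference: [s⁻¹] · [kg·m²·s⁻²·A⁻¹] = kg·m²·s⁻³·A⁻¹.
Each option:
  (a) V·m⁻¹ = J·C⁻¹·m⁻¹ = kg·m·s⁻³·A⁻¹
  (b) [A] · [kg·m²·s⁻³·A⁻¹] = kg·m²·s⁻³
  (c) [s] · [kg·m²·s⁻³·A⁻¹] = kg·m²·s⁻²·A⁻¹
  (d) [kg·m²·s⁻²] / [s·A] = kg·m²·s⁻³·A⁻¹  ← same
Only (d) matches kg·m²·s⁻³·A⁻¹.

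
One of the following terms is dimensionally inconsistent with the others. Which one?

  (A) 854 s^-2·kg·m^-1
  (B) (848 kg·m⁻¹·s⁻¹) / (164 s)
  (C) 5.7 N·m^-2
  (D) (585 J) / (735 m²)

(D)

In SI base units:
  (A) kg·m⁻¹·s⁻²
  (B) [kg·m⁻¹·s⁻¹] / [s] = kg·m⁻¹·s⁻²
  (C) N·m⁻² = kg·m·s⁻²·m⁻² = kg·m⁻¹·s⁻²
  (D) [kg·m²·s⁻²] / [m²] = kg·s⁻²
All reduce to kg·m⁻¹·s⁻² except (D), which is kg·s⁻².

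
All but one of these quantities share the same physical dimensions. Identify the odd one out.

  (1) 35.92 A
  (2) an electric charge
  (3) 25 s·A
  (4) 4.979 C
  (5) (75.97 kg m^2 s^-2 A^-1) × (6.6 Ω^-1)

Reduce each to base SI dimensions:
  (1) A
  (2) [electric charge] = s·A
  (3) A·s = s·A
  (4) C = s·A
  (5) [kg·m²·s⁻²·A⁻¹] · [kg⁻¹·m⁻²·s³·A²] = s·A
All reduce to s·A except (1), which is A.

(1)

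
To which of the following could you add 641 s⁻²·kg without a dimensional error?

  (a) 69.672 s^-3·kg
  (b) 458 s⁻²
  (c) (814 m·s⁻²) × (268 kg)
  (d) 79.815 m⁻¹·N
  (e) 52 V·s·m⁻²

(d)

Reference: kg·s⁻².
Each option:
  (a) kg·s⁻³
  (b) s⁻²
  (c) [m·s⁻²] · [kg] = kg·m·s⁻²
  (d) N·m⁻¹ = kg·m·s⁻²·m⁻¹ = kg·s⁻²  ← same
  (e) V·s·m⁻² = J·C⁻¹·s·m⁻² = kg·s⁻²·A⁻¹
Only (d) matches kg·s⁻².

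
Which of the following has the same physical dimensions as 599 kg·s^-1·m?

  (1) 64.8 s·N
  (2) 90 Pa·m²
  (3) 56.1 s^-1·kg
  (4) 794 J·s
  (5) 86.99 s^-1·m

Reference: kg·m·s⁻¹.
Each option:
  (1) N·s = kg·m·s⁻²·s = kg·m·s⁻¹  ← same
  (2) Pa·m² = N·m⁻²·m² = kg·m·s⁻²
  (3) kg·s⁻¹
  (4) J·s = N·m·s = kg·m²·s⁻¹
  (5) m·s⁻¹
Only (1) matches kg·m·s⁻¹.

(1)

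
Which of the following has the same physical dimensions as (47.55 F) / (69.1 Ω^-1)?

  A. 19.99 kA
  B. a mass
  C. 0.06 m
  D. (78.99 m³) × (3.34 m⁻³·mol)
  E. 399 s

Reference: [kg⁻¹·m⁻²·s⁴·A²] / [kg⁻¹·m⁻²·s³·A²] = s.
Each option:
  A. A
  B. [mass] = kg
  C. m
  D. [m³] · [m⁻³·mol] = mol
  E. s  ← same
Only E. matches s.

E.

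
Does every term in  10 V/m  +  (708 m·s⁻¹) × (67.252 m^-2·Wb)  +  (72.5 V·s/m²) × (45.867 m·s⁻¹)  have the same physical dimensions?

Yes

Reduce each to base SI dimensions:
  10 V/m:  V·m⁻¹ = J·C⁻¹·m⁻¹ = kg·m·s⁻³·A⁻¹
  (708 m·s⁻¹) × (67.252 m^-2·Wb):  [m·s⁻¹] · [kg·s⁻²·A⁻¹] = kg·m·s⁻³·A⁻¹
  (72.5 V·s/m²) × (45.867 m·s⁻¹):  [kg·s⁻²·A⁻¹] · [m·s⁻¹] = kg·m·s⁻³·A⁻¹
Every term reduces to kg·m·s⁻³·A⁻¹.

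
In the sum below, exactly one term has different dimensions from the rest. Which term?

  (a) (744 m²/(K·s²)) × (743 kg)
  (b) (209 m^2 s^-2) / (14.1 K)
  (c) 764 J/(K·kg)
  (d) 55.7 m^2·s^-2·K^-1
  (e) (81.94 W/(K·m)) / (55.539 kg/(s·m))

(a)

Expand each in SI base units:
  (a) [m²·s⁻²·K⁻¹] · [kg] = kg·m²·s⁻²·K⁻¹
  (b) [m²·s⁻²] / [K] = m²·s⁻²·K⁻¹
  (c) J·kg⁻¹·K⁻¹ = N·m·kg⁻¹·K⁻¹ = m²·s⁻²·K⁻¹
  (d) m²·s⁻²·K⁻¹
  (e) [kg·m·s⁻³·K⁻¹] / [kg·m⁻¹·s⁻¹] = m²·s⁻²·K⁻¹
All reduce to m²·s⁻²·K⁻¹ except (a), which is kg·m²·s⁻²·K⁻¹.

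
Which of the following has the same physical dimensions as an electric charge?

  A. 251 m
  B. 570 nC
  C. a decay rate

Reference: [electric charge] = s·A.
Each option:
  A. m
  B. C = s·A  ← same
  C. [decay rate] = s⁻¹
Only B. matches s·A.

B.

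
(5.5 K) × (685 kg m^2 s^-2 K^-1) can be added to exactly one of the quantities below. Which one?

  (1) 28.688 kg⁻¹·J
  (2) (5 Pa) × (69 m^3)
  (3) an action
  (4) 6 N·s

Reference: [K] · [kg·m²·s⁻²·K⁻¹] = kg·m²·s⁻².
Each option:
  (1) J·kg⁻¹ = N·m·kg⁻¹ = m²·s⁻²
  (2) [kg·m⁻¹·s⁻²] · [m³] = kg·m²·s⁻²  ← same
  (3) [action] = kg·m²·s⁻¹
  (4) N·s = kg·m·s⁻²·s = kg·m·s⁻¹
Only (2) matches kg·m²·s⁻².

(2)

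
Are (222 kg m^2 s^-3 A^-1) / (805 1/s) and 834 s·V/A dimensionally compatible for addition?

No

In SI base units:
  (222 kg m^2 s^-3 A^-1) / (805 1/s):  [kg·m²·s⁻³·A⁻¹] / [s⁻¹] = kg·m²·s⁻²·A⁻¹
  834 s·V/A:  V·s·A⁻¹ = J·C⁻¹·s·A⁻¹ = kg·m²·s⁻²·A⁻²
kg·m²·s⁻²·A⁻¹ ≠ kg·m²·s⁻²·A⁻², so they cannot be added.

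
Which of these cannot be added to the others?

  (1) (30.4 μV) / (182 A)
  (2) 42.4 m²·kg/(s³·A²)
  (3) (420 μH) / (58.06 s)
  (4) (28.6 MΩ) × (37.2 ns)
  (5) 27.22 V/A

(4)

Reduce each to base SI dimensions:
  (1) [kg·m²·s⁻³·A⁻¹] / [A] = kg·m²·s⁻³·A⁻²
  (2) kg·m²·s⁻³·A⁻²
  (3) [kg·m²·s⁻²·A⁻²] / [s] = kg·m²·s⁻³·A⁻²
  (4) [kg·m²·s⁻³·A⁻²] · [s] = kg·m²·s⁻²·A⁻²
  (5) V·A⁻¹ = J·C⁻¹·A⁻¹ = kg·m²·s⁻³·A⁻²
All reduce to kg·m²·s⁻³·A⁻² except (4), which is kg·m²·s⁻²·A⁻².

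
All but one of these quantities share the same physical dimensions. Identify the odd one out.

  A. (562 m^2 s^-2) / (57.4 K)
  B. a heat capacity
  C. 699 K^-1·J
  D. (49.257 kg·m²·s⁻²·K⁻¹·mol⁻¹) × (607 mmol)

A.

Work out the base dimensions of each:
  A. [m²·s⁻²] / [K] = m²·s⁻²·K⁻¹
  B. [heat capacity] = kg·m²·s⁻²·K⁻¹
  C. J·K⁻¹ = N·m·K⁻¹ = kg·m²·s⁻²·K⁻¹
  D. [kg·m²·s⁻²·K⁻¹·mol⁻¹] · [mol] = kg·m²·s⁻²·K⁻¹
All reduce to kg·m²·s⁻²·K⁻¹ except A., which is m²·s⁻²·K⁻¹.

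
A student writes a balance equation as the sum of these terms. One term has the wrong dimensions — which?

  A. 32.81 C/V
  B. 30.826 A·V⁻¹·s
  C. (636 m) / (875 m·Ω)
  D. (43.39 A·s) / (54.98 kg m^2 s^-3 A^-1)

C.

Reduce each to base SI dimensions:
  A. C·V⁻¹ = s·A·(J·C⁻¹)⁻¹ = kg⁻¹·m⁻²·s⁴·A²
  B. A·s·V⁻¹ = A·s·(J·C⁻¹)⁻¹ = kg⁻¹·m⁻²·s⁴·A²
  C. [m] / [kg·m³·s⁻³·A⁻²] = kg⁻¹·m⁻²·s³·A²
  D. [s·A] / [kg·m²·s⁻³·A⁻¹] = kg⁻¹·m⁻²·s⁴·A²
All reduce to kg⁻¹·m⁻²·s⁴·A² except C., which is kg⁻¹·m⁻²·s³·A².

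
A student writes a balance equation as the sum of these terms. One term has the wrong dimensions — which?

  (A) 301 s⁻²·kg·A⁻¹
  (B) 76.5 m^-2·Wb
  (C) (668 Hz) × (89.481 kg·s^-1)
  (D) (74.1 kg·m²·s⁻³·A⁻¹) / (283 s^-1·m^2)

(C)

Expand each in SI base units:
  (A) kg·s⁻²·A⁻¹
  (B) Wb·m⁻² = V·s·m⁻² = kg·s⁻²·A⁻¹
  (C) [s⁻¹] · [kg·s⁻¹] = kg·s⁻²
  (D) [kg·m²·s⁻³·A⁻¹] / [m²·s⁻¹] = kg·s⁻²·A⁻¹
All reduce to kg·s⁻²·A⁻¹ except (C), which is kg·s⁻².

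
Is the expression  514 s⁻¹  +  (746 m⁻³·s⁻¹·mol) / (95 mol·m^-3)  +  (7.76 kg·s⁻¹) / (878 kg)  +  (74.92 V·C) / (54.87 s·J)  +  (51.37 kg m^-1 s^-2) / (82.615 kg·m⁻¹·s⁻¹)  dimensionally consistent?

In SI base units:
  514 s⁻¹:  s⁻¹
  (746 m⁻³·s⁻¹·mol) / (95 mol·m^-3):  [m⁻³·s⁻¹·mol] / [m⁻³·mol] = s⁻¹
  (7.76 kg·s⁻¹) / (878 kg):  [kg·s⁻¹] / [kg] = s⁻¹
  (74.92 V·C) / (54.87 s·J):  [kg·m²·s⁻²] / [kg·m²·s⁻¹] = s⁻¹
  (51.37 kg m^-1 s^-2) / (82.615 kg·m⁻¹·s⁻¹):  [kg·m⁻¹·s⁻²] / [kg·m⁻¹·s⁻¹] = s⁻¹
Every term reduces to s⁻¹.

Yes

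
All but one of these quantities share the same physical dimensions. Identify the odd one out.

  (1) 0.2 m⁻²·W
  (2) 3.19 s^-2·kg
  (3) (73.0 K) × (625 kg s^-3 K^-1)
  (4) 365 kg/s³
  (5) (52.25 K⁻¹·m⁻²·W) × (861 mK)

(2)

Work out the base dimensions of each:
  (1) W·m⁻² = J·s⁻¹·m⁻² = kg·s⁻³
  (2) kg·s⁻²
  (3) [K] · [kg·s⁻³·K⁻¹] = kg·s⁻³
  (4) kg·s⁻³
  (5) [kg·s⁻³·K⁻¹] · [K] = kg·s⁻³
All reduce to kg·s⁻³ except (2), which is kg·s⁻².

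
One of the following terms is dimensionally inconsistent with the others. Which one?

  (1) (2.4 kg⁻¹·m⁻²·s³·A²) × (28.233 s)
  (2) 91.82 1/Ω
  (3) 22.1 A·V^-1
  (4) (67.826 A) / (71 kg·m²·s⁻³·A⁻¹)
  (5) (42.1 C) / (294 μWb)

(1)

Expand each in SI base units:
  (1) [kg⁻¹·m⁻²·s³·A²] · [s] = kg⁻¹·m⁻²·s⁴·A²
  (2) Ω⁻¹ = (V·A⁻¹)⁻¹ = kg⁻¹·m⁻²·s³·A²
  (3) A·V⁻¹ = A·(J·C⁻¹)⁻¹ = kg⁻¹·m⁻²·s³·A²
  (4) [A] / [kg·m²·s⁻³·A⁻¹] = kg⁻¹·m⁻²·s³·A²
  (5) [s·A] / [kg·m²·s⁻²·A⁻¹] = kg⁻¹·m⁻²·s³·A²
All reduce to kg⁻¹·m⁻²·s³·A² except (1), which is kg⁻¹·m⁻²·s⁴·A².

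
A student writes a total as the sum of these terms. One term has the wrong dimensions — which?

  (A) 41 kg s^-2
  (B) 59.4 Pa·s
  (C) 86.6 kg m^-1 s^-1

(A)

Dimensions:
  (A) kg·s⁻²
  (B) Pa·s = N·m⁻²·s = kg·m⁻¹·s⁻¹
  (C) kg·m⁻¹·s⁻¹
All reduce to kg·m⁻¹·s⁻¹ except (A), which is kg·s⁻².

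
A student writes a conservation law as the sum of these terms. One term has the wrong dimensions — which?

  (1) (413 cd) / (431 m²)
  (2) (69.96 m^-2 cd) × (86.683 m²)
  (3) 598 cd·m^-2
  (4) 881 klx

(2)

Work out the base dimensions of each:
  (1) [cd] / [m²] = m⁻²·cd
  (2) [m⁻²·cd] · [m²] = cd
  (3) cd·m⁻² = m⁻²·cd
  (4) lx = lm·m⁻² = m⁻²·cd
All reduce to m⁻²·cd except (2), which is cd.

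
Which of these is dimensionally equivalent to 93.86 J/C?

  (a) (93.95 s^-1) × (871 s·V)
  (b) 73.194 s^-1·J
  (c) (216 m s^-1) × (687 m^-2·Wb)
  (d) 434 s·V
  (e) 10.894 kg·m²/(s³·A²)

Reference: J·C⁻¹ = N·m·(s·A)⁻¹ = kg·m²·s⁻³·A⁻¹.
Each option:
  (a) [s⁻¹] · [kg·m²·s⁻²·A⁻¹] = kg·m²·s⁻³·A⁻¹  ← same
  (b) J·s⁻¹ = N·m·s⁻¹ = kg·m²·s⁻³
  (c) [m·s⁻¹] · [kg·s⁻²·A⁻¹] = kg·m·s⁻³·A⁻¹
  (d) V·s = J·C⁻¹·s = kg·m²·s⁻²·A⁻¹
  (e) kg·m²·s⁻³·A⁻²
Only (a) matches kg·m²·s⁻³·A⁻¹.

(a)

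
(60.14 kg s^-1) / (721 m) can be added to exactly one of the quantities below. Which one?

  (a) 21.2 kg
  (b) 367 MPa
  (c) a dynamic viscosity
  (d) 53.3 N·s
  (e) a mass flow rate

(c)

Reference: [kg·s⁻¹] / [m] = kg·m⁻¹·s⁻¹.
Each option:
  (a) kg
  (b) Pa = N·m⁻² = kg·m⁻¹·s⁻²
  (c) [dynamic viscosity] = kg·m⁻¹·s⁻¹  ← same
  (d) N·s = kg·m·s⁻²·s = kg·m·s⁻¹
  (e) [mass flow rate] = kg·s⁻¹
Only (c) matches kg·m⁻¹·s⁻¹.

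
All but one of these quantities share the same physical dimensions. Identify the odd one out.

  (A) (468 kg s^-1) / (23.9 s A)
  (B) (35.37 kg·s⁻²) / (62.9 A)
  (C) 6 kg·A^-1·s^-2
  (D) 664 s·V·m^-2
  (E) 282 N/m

Work out the base dimensions of each:
  (A) [kg·s⁻¹] / [s·A] = kg·s⁻²·A⁻¹
  (B) [kg·s⁻²] / [A] = kg·s⁻²·A⁻¹
  (C) kg·s⁻²·A⁻¹
  (D) V·s·m⁻² = J·C⁻¹·s·m⁻² = kg·s⁻²·A⁻¹
  (E) N·m⁻¹ = kg·m·s⁻²·m⁻¹ = kg·s⁻²
All reduce to kg·s⁻²·A⁻¹ except (E), which is kg·s⁻².

(E)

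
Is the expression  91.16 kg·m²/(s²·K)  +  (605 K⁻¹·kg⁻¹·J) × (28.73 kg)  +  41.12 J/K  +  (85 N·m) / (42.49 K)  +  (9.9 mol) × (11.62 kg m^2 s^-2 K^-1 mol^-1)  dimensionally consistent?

In SI base units:
  91.16 kg·m²/(s²·K):  kg·m²·s⁻²·K⁻¹
  (605 K⁻¹·kg⁻¹·J) × (28.73 kg):  [m²·s⁻²·K⁻¹] · [kg] = kg·m²·s⁻²·K⁻¹
  41.12 J/K:  J·K⁻¹ = N·m·K⁻¹ = kg·m²·s⁻²·K⁻¹
  (85 N·m) / (42.49 K):  [kg·m²·s⁻²] / [K] = kg·m²·s⁻²·K⁻¹
  (9.9 mol) × (11.62 kg m^2 s^-2 K^-1 mol^-1):  [mol] · [kg·m²·s⁻²·K⁻¹·mol⁻¹] = kg·m²·s⁻²·K⁻¹
Every term reduces to kg·m²·s⁻²·K⁻¹.

Yes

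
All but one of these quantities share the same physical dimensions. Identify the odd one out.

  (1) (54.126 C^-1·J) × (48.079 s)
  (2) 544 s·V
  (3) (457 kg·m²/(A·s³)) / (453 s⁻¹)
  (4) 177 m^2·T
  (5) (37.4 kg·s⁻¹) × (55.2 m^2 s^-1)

Reduce each to base SI dimensions:
  (1) [kg·m²·s⁻³·A⁻¹] · [s] = kg·m²·s⁻²·A⁻¹
  (2) V·s = J·C⁻¹·s = kg·m²·s⁻²·A⁻¹
  (3) [kg·m²·s⁻³·A⁻¹] / [s⁻¹] = kg·m²·s⁻²·A⁻¹
  (4) T·m² = Wb·m⁻²·m² = kg·m²·s⁻²·A⁻¹
  (5) [kg·s⁻¹] · [m²·s⁻¹] = kg·m²·s⁻²
All reduce to kg·m²·s⁻²·A⁻¹ except (5), which is kg·m²·s⁻².

(5)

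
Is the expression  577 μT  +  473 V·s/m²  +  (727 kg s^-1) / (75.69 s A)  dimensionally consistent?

Work out the base dimensions of each:
  577 μT:  T = Wb·m⁻² = kg·s⁻²·A⁻¹
  473 V·s/m²:  V·s·m⁻² = J·C⁻¹·s·m⁻² = kg·s⁻²·A⁻¹
  (727 kg s^-1) / (75.69 s A):  [kg·s⁻¹] / [s·A] = kg·s⁻²·A⁻¹
Every term reduces to kg·s⁻²·A⁻¹.

Yes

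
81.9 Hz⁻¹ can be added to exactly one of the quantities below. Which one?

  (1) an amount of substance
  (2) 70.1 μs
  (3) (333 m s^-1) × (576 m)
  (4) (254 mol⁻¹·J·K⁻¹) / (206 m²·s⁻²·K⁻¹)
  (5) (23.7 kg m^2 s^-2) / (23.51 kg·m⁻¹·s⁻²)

(2)

Reference: Hz⁻¹ = (s⁻¹)⁻¹ = s.
Each option:
  (1) [amount of substance] = mol
  (2) s  ← same
  (3) [m·s⁻¹] · [m] = m²·s⁻¹
  (4) [kg·m²·s⁻²·K⁻¹·mol⁻¹] / [m²·s⁻²·K⁻¹] = kg·mol⁻¹
  (5) [kg·m²·s⁻²] / [kg·m⁻¹·s⁻²] = m³
Only (2) matches s.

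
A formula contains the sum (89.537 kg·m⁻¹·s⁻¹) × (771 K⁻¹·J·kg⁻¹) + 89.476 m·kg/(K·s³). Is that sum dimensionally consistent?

In SI base units:
  (89.537 kg·m⁻¹·s⁻¹) × (771 K⁻¹·J·kg⁻¹):  [kg·m⁻¹·s⁻¹] · [m²·s⁻²·K⁻¹] = kg·m·s⁻³·K⁻¹
  89.476 m·kg/(K·s³):  kg·m·s⁻³·K⁻¹
Both are kg·m·s⁻³·K⁻¹, so they have the same dimensions and can be added.

Yes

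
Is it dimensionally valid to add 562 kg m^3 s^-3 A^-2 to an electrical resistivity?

Work out the base dimensions of each:
  562 kg m^3 s^-3 A^-2:  kg·m³·s⁻³·A⁻²
  an electrical resistivity:  [electrical resistivity] = kg·m³·s⁻³·A⁻²
Both are kg·m³·s⁻³·A⁻², so they have the same dimensions and can be added.

Yes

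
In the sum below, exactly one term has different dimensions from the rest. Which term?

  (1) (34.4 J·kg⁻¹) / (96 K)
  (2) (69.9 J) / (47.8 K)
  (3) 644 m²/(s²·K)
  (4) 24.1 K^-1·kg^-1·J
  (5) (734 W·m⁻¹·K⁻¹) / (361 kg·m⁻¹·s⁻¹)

(2)

Dimensions:
  (1) [m²·s⁻²] / [K] = m²·s⁻²·K⁻¹
  (2) [kg·m²·s⁻²] / [K] = kg·m²·s⁻²·K⁻¹
  (3) m²·s⁻²·K⁻¹
  (4) J·kg⁻¹·K⁻¹ = N·m·kg⁻¹·K⁻¹ = m²·s⁻²·K⁻¹
  (5) [kg·m·s⁻³·K⁻¹] / [kg·m⁻¹·s⁻¹] = m²·s⁻²·K⁻¹
All reduce to m²·s⁻²·K⁻¹ except (2), which is kg·m²·s⁻²·K⁻¹.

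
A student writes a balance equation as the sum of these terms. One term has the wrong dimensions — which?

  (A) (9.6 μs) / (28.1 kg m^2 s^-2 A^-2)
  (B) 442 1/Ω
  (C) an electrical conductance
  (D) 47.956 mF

(D)

Expand each in SI base units:
  (A) [s] / [kg·m²·s⁻²·A⁻²] = kg⁻¹·m⁻²·s³·A²
  (B) Ω⁻¹ = (V·A⁻¹)⁻¹ = kg⁻¹·m⁻²·s³·A²
  (C) [electrical conductance] = kg⁻¹·m⁻²·s³·A²
  (D) F = C·V⁻¹ = kg⁻¹·m⁻²·s⁴·A²
All reduce to kg⁻¹·m⁻²·s³·A² except (D), which is kg⁻¹·m⁻²·s⁴·A².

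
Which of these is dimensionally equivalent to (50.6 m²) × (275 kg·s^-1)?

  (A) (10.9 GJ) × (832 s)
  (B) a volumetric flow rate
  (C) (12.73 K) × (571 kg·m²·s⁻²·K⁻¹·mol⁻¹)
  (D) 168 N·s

(A)

Reference: [m²] · [kg·s⁻¹] = kg·m²·s⁻¹.
Each option:
  (A) [kg·m²·s⁻²] · [s] = kg·m²·s⁻¹  ← same
  (B) [volumetric flow rate] = m³·s⁻¹
  (C) [K] · [kg·m²·s⁻²·K⁻¹·mol⁻¹] = kg·m²·s⁻²·mol⁻¹
  (D) N·s = kg·m·s⁻²·s = kg·m·s⁻¹
Only (A) matches kg·m²·s⁻¹.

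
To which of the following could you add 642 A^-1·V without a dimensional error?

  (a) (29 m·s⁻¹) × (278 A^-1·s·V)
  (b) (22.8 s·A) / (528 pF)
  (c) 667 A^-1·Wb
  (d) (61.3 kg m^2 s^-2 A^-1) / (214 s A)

(d)

Reference: V·A⁻¹ = J·C⁻¹·A⁻¹ = kg·m²·s⁻³·A⁻².
Each option:
  (a) [m·s⁻¹] · [kg·m²·s⁻²·A⁻²] = kg·m³·s⁻³·A⁻²
  (b) [s·A] / [kg⁻¹·m⁻²·s⁴·A²] = kg·m²·s⁻³·A⁻¹
  (c) Wb·A⁻¹ = V·s·A⁻¹ = kg·m²·s⁻²·A⁻²
  (d) [kg·m²·s⁻²·A⁻¹] / [s·A] = kg·m²·s⁻³·A⁻²  ← same
Only (d) matches kg·m²·s⁻³·A⁻².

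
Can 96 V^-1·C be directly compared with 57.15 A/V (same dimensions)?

No

In SI base units:
  96 V^-1·C:  C·V⁻¹ = s·A·(J·C⁻¹)⁻¹ = kg⁻¹·m⁻²·s⁴·A²
  57.15 A/V:  A·V⁻¹ = A·(J·C⁻¹)⁻¹ = kg⁻¹·m⁻²·s³·A²
kg⁻¹·m⁻²·s⁴·A² ≠ kg⁻¹·m⁻²·s³·A², so they cannot be added.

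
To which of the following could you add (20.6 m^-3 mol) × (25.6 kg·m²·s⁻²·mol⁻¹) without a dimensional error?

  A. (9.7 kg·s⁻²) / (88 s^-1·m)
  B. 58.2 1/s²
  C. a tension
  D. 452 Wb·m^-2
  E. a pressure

E.

Reference: [m⁻³·mol] · [kg·m²·s⁻²·mol⁻¹] = kg·m⁻¹·s⁻².
Each option:
  A. [kg·s⁻²] / [m·s⁻¹] = kg·m⁻¹·s⁻¹
  B. s⁻²
  C. [tension] = kg·m·s⁻²
  D. Wb·m⁻² = V·s·m⁻² = kg·s⁻²·A⁻¹
  E. [pressure] = kg·m⁻¹·s⁻²  ← same
Only E. matches kg·m⁻¹·s⁻².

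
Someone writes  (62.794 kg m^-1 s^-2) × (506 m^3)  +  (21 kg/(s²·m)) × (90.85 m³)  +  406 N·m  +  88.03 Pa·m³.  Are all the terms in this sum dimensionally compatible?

Yes

Reduce each to base SI dimensions:
  (62.794 kg m^-1 s^-2) × (506 m^3):  [kg·m⁻¹·s⁻²] · [m³] = kg·m²·s⁻²
  (21 kg/(s²·m)) × (90.85 m³):  [kg·m⁻¹·s⁻²] · [m³] = kg·m²·s⁻²
  406 N·m:  N·m = kg·m·s⁻²·m = kg·m²·s⁻²
  88.03 Pa·m³:  Pa·m³ = N·m⁻²·m³ = kg·m²·s⁻²
Every term reduces to kg·m²·s⁻².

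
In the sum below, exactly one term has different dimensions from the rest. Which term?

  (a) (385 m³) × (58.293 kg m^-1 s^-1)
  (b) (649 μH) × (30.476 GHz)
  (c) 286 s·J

Reduce each to base SI dimensions:
  (a) [m³] · [kg·m⁻¹·s⁻¹] = kg·m²·s⁻¹
  (b) [kg·m²·s⁻²·A⁻²] · [s⁻¹] = kg·m²·s⁻³·A⁻²
  (c) J·s = N·m·s = kg·m²·s⁻¹
All reduce to kg·m²·s⁻¹ except (b), which is kg·m²·s⁻³·A⁻².

(b)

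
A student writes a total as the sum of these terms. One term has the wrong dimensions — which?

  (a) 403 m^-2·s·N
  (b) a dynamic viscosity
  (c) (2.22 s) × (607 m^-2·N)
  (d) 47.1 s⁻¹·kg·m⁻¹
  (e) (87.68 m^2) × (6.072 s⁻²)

Expand each in SI base units:
  (a) N·s·m⁻² = kg·m·s⁻²·s·m⁻² = kg·m⁻¹·s⁻¹
  (b) [dynamic viscosity] = kg·m⁻¹·s⁻¹
  (c) [s] · [kg·m⁻¹·s⁻²] = kg·m⁻¹·s⁻¹
  (d) kg·m⁻¹·s⁻¹
  (e) [m²] · [s⁻²] = m²·s⁻²
All reduce to kg·m⁻¹·s⁻¹ except (e), which is m²·s⁻².

(e)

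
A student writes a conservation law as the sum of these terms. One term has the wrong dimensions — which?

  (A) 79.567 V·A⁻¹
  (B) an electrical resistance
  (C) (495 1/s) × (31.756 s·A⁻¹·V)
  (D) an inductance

(D)

Work out the base dimensions of each:
  (A) V·A⁻¹ = J·C⁻¹·A⁻¹ = kg·m²·s⁻³·A⁻²
  (B) [electrical resistance] = kg·m²·s⁻³·A⁻²
  (C) [s⁻¹] · [kg·m²·s⁻²·A⁻²] = kg·m²·s⁻³·A⁻²
  (D) [inductance] = kg·m²·s⁻²·A⁻²
All reduce to kg·m²·s⁻³·A⁻² except (D), which is kg·m²·s⁻²·A⁻².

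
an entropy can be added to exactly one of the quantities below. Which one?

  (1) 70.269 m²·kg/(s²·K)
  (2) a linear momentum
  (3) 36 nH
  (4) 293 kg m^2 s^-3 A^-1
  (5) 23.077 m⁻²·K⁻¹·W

Reference: [entropy] = kg·m²·s⁻²·K⁻¹.
Each option:
  (1) kg·m²·s⁻²·K⁻¹  ← same
  (2) [linear momentum] = kg·m·s⁻¹
  (3) H = V·s·A⁻¹ = kg·m²·s⁻²·A⁻²
  (4) kg·m²·s⁻³·A⁻¹
  (5) W·m⁻²·K⁻¹ = J·s⁻¹·m⁻²·K⁻¹ = kg·s⁻³·K⁻¹
Only (1) matches kg·m²·s⁻²·K⁻¹.

(1)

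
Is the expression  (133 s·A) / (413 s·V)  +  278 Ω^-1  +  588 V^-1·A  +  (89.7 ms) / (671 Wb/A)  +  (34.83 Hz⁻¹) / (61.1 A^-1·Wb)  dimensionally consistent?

Reduce each to base SI dimensions:
  (133 s·A) / (413 s·V):  [s·A] / [kg·m²·s⁻²·A⁻¹] = kg⁻¹·m⁻²·s³·A²
  278 Ω^-1:  Ω⁻¹ = (V·A⁻¹)⁻¹ = kg⁻¹·m⁻²·s³·A²
  588 V^-1·A:  A·V⁻¹ = A·(J·C⁻¹)⁻¹ = kg⁻¹·m⁻²·s³·A²
  (89.7 ms) / (671 Wb/A):  [s] / [kg·m²·s⁻²·A⁻²] = kg⁻¹·m⁻²·s³·A²
  (34.83 Hz⁻¹) / (61.1 A^-1·Wb):  [s] / [kg·m²·s⁻²·A⁻²] = kg⁻¹·m⁻²·s³·A²
Every term reduces to kg⁻¹·m⁻²·s³·A².

Yes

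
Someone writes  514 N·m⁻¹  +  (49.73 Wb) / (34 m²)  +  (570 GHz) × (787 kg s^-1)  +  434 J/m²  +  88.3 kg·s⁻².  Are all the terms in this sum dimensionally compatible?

Reduce each to base SI dimensions:
  514 N·m⁻¹:  N·m⁻¹ = kg·m·s⁻²·m⁻¹ = kg·s⁻²
  (49.73 Wb) / (34 m²):  [kg·m²·s⁻²·A⁻¹] / [m²] = kg·s⁻²·A⁻¹
  (570 GHz) × (787 kg s^-1):  [s⁻¹] · [kg·s⁻¹] = kg·s⁻²
  434 J/m²:  J·m⁻² = N·m·m⁻² = kg·s⁻²
  88.3 kg·s⁻²:  kg·s⁻²
The terms do not share a single dimension (kg·s⁻² vs kg·s⁻²·A⁻¹).

No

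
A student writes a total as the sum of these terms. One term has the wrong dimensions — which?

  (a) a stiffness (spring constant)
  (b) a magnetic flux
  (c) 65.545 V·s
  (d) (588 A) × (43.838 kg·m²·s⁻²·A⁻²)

Work out the base dimensions of each:
  (a) [stiffness (spring constant)] = kg·s⁻²
  (b) [magnetic flux] = kg·m²·s⁻²·A⁻¹
  (c) V·s = J·C⁻¹·s = kg·m²·s⁻²·A⁻¹
  (d) [A] · [kg·m²·s⁻²·A⁻²] = kg·m²·s⁻²·A⁻¹
All reduce to kg·m²·s⁻²·A⁻¹ except (a), which is kg·s⁻².

(a)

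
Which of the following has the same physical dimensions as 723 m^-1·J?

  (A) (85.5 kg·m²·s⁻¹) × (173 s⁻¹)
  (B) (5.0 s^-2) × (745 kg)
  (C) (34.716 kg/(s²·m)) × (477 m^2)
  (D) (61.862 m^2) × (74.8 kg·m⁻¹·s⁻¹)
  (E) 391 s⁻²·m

Reference: J·m⁻¹ = N·m·m⁻¹ = kg·m·s⁻².
Each option:
  (A) [kg·m²·s⁻¹] · [s⁻¹] = kg·m²·s⁻²
  (B) [s⁻²] · [kg] = kg·s⁻²
  (C) [kg·m⁻¹·s⁻²] · [m²] = kg·m·s⁻²  ← same
  (D) [m²] · [kg·m⁻¹·s⁻¹] = kg·m·s⁻¹
  (E) m·s⁻²
Only (C) matches kg·m·s⁻².

(C)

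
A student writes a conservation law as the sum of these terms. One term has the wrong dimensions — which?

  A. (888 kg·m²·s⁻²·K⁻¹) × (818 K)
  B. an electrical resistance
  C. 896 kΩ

A.

Expand each in SI base units:
  A. [kg·m²·s⁻²·K⁻¹] · [K] = kg·m²·s⁻²
  B. [electrical resistance] = kg·m²·s⁻³·A⁻²
  C. Ω = V·A⁻¹ = kg·m²·s⁻³·A⁻²
All reduce to kg·m²·s⁻³·A⁻² except A., which is kg·m²·s⁻².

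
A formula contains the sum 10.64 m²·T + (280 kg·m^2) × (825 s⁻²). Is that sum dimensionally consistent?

Work out the base dimensions of each:
  10.64 m²·T:  T·m² = Wb·m⁻²·m² = kg·m²·s⁻²·A⁻¹
  (280 kg·m^2) × (825 s⁻²):  [kg·m²] · [s⁻²] = kg·m²·s⁻²
kg·m²·s⁻²·A⁻¹ ≠ kg·m²·s⁻², so they cannot be added.

No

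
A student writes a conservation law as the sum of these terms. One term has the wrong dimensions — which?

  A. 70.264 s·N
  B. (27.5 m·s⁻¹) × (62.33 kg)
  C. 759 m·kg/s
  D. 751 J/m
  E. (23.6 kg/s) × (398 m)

In SI base units:
  A. N·s = kg·m·s⁻²·s = kg·m·s⁻¹
  B. [m·s⁻¹] · [kg] = kg·m·s⁻¹
  C. kg·m·s⁻¹
  D. J·m⁻¹ = N·m·m⁻¹ = kg·m·s⁻²
  E. [kg·s⁻¹] · [m] = kg·m·s⁻¹
All reduce to kg·m·s⁻¹ except D., which is kg·m·s⁻².

D.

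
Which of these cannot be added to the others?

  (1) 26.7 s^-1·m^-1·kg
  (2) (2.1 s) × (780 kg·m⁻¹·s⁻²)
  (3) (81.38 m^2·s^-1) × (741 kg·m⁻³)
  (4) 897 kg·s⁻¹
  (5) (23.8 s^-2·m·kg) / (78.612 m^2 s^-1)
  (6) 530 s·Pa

(4)

Expand each in SI base units:
  (1) kg·m⁻¹·s⁻¹
  (2) [s] · [kg·m⁻¹·s⁻²] = kg·m⁻¹·s⁻¹
  (3) [m²·s⁻¹] · [kg·m⁻³] = kg·m⁻¹·s⁻¹
  (4) kg·s⁻¹
  (5) [kg·m·s⁻²] / [m²·s⁻¹] = kg·m⁻¹·s⁻¹
  (6) Pa·s = N·m⁻²·s = kg·m⁻¹·s⁻¹
All reduce to kg·m⁻¹·s⁻¹ except (4), which is kg·s⁻¹.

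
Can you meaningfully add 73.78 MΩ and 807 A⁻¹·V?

Dimensions:
  73.78 MΩ:  Ω = V·A⁻¹ = kg·m²·s⁻³·A⁻²
  807 A⁻¹·V:  V·A⁻¹ = J·C⁻¹·A⁻¹ = kg·m²·s⁻³·A⁻²
Both are kg·m²·s⁻³·A⁻², so they have the same dimensions and can be added.

Yes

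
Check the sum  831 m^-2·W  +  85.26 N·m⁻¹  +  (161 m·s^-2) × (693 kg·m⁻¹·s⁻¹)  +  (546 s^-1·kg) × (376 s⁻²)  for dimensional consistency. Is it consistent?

No

Work out the base dimensions of each:
  831 m^-2·W:  W·m⁻² = J·s⁻¹·m⁻² = kg·s⁻³
  85.26 N·m⁻¹:  N·m⁻¹ = kg·m·s⁻²·m⁻¹ = kg·s⁻²
  (161 m·s^-2) × (693 kg·m⁻¹·s⁻¹):  [m·s⁻²] · [kg·m⁻¹·s⁻¹] = kg·s⁻³
  (546 s^-1·kg) × (376 s⁻²):  [kg·s⁻¹] · [s⁻²] = kg·s⁻³
The terms do not share a single dimension (kg·s⁻² vs kg·s⁻³).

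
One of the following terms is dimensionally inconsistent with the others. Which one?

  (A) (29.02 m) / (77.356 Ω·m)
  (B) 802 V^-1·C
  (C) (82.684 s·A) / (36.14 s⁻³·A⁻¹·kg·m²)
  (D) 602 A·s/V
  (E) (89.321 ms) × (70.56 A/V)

(A)

Reduce each to base SI dimensions:
  (A) [m] / [kg·m³·s⁻³·A⁻²] = kg⁻¹·m⁻²·s³·A²
  (B) C·V⁻¹ = s·A·(J·C⁻¹)⁻¹ = kg⁻¹·m⁻²·s⁴·A²
  (C) [s·A] / [kg·m²·s⁻³·A⁻¹] = kg⁻¹·m⁻²·s⁴·A²
  (D) A·s·V⁻¹ = A·s·(J·C⁻¹)⁻¹ = kg⁻¹·m⁻²·s⁴·A²
  (E) [s] · [kg⁻¹·m⁻²·s³·A²] = kg⁻¹·m⁻²·s⁴·A²
All reduce to kg⁻¹·m⁻²·s⁴·A² except (A), which is kg⁻¹·m⁻²·s³·A².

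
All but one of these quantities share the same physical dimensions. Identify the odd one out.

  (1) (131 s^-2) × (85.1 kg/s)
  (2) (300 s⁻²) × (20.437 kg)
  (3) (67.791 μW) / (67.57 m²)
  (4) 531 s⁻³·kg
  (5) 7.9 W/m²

(2)

Reduce each to base SI dimensions:
  (1) [s⁻²] · [kg·s⁻¹] = kg·s⁻³
  (2) [s⁻²] · [kg] = kg·s⁻²
  (3) [kg·m²·s⁻³] / [m²] = kg·s⁻³
  (4) kg·s⁻³
  (5) W·m⁻² = J·s⁻¹·m⁻² = kg·s⁻³
All reduce to kg·s⁻³ except (2), which is kg·s⁻².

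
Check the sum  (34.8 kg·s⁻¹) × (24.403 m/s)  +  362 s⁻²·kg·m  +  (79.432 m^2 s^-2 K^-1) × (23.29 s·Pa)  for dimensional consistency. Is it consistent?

No

Expand each in SI base units:
  (34.8 kg·s⁻¹) × (24.403 m/s):  [kg·s⁻¹] · [m·s⁻¹] = kg·m·s⁻²
  362 s⁻²·kg·m:  kg·m·s⁻²
  (79.432 m^2 s^-2 K^-1) × (23.29 s·Pa):  [m²·s⁻²·K⁻¹] · [kg·m⁻¹·s⁻¹] = kg·m·s⁻³·K⁻¹
The terms do not share a single dimension (kg·m·s⁻² vs kg·m·s⁻³·K⁻¹).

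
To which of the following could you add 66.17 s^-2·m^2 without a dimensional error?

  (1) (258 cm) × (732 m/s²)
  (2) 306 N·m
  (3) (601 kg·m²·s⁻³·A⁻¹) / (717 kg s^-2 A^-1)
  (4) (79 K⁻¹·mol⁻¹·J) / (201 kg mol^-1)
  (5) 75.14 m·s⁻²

Reference: m²·s⁻².
Each option:
  (1) [m] · [m·s⁻²] = m²·s⁻²  ← same
  (2) N·m = kg·m·s⁻²·m = kg·m²·s⁻²
  (3) [kg·m²·s⁻³·A⁻¹] / [kg·s⁻²·A⁻¹] = m²·s⁻¹
  (4) [kg·m²·s⁻²·K⁻¹·mol⁻¹] / [kg·mol⁻¹] = m²·s⁻²·K⁻¹
  (5) m·s⁻²
Only (1) matches m²·s⁻².

(1)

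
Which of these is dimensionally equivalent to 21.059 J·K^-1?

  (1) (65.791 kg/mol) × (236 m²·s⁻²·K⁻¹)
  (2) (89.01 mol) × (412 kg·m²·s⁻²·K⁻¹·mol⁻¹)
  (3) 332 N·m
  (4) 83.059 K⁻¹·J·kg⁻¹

(2)

Reference: J·K⁻¹ = N·m·K⁻¹ = kg·m²·s⁻²·K⁻¹.
Each option:
  (1) [kg·mol⁻¹] · [m²·s⁻²·K⁻¹] = kg·m²·s⁻²·K⁻¹·mol⁻¹
  (2) [mol] · [kg·m²·s⁻²·K⁻¹·mol⁻¹] = kg·m²·s⁻²·K⁻¹  ← same
  (3) N·m = kg·m·s⁻²·m = kg·m²·s⁻²
  (4) J·kg⁻¹·K⁻¹ = N·m·kg⁻¹·K⁻¹ = m²·s⁻²·K⁻¹
Only (2) matches kg·m²·s⁻²·K⁻¹.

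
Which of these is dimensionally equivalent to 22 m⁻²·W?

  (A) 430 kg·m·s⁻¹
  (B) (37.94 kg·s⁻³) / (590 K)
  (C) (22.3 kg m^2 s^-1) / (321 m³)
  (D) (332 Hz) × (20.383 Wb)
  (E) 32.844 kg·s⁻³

Reference: W·m⁻² = J·s⁻¹·m⁻² = kg·s⁻³.
Each option:
  (A) kg·m·s⁻¹
  (B) [kg·s⁻³] / [K] = kg·s⁻³·K⁻¹
  (C) [kg·m²·s⁻¹] / [m³] = kg·m⁻¹·s⁻¹
  (D) [s⁻¹] · [kg·m²·s⁻²·A⁻¹] = kg·m²·s⁻³·A⁻¹
  (E) kg·s⁻³  ← same
Only (E) matches kg·s⁻³.

(E)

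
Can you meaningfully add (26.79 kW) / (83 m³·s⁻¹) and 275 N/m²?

Reduce each to base SI dimensions:
  (26.79 kW) / (83 m³·s⁻¹):  [kg·m²·s⁻³] / [m³·s⁻¹] = kg·m⁻¹·s⁻²
  275 N/m²:  N·m⁻² = kg·m·s⁻²·m⁻² = kg·m⁻¹·s⁻²
Both are kg·m⁻¹·s⁻², so they have the same dimensions and can be added.

Yes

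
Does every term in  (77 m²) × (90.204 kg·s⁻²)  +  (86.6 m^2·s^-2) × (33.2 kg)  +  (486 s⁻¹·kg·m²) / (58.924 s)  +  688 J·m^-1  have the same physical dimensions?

Work out the base dimensions of each:
  (77 m²) × (90.204 kg·s⁻²):  [m²] · [kg·s⁻²] = kg·m²·s⁻²
  (86.6 m^2·s^-2) × (33.2 kg):  [m²·s⁻²] · [kg] = kg·m²·s⁻²
  (486 s⁻¹·kg·m²) / (58.924 s):  [kg·m²·s⁻¹] / [s] = kg·m²·s⁻²
  688 J·m^-1:  J·m⁻¹ = N·m·m⁻¹ = kg·m·s⁻²
The terms do not share a single dimension (kg·m²·s⁻² vs kg·m·s⁻²).

No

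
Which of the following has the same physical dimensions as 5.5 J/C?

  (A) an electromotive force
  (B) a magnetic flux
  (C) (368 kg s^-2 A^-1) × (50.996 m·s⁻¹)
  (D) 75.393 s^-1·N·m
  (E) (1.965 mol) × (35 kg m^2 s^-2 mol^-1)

(A)

Reference: J·C⁻¹ = N·m·(s·A)⁻¹ = kg·m²·s⁻³·A⁻¹.
Each option:
  (A) [electromotive force] = kg·m²·s⁻³·A⁻¹  ← same
  (B) [magnetic flux] = kg·m²·s⁻²·A⁻¹
  (C) [kg·s⁻²·A⁻¹] · [m·s⁻¹] = kg·m·s⁻³·A⁻¹
  (D) N·m·s⁻¹ = kg·m·s⁻²·m·s⁻¹ = kg·m²·s⁻³
  (E) [mol] · [kg·m²·s⁻²·mol⁻¹] = kg·m²·s⁻²
Only (A) matches kg·m²·s⁻³·A⁻¹.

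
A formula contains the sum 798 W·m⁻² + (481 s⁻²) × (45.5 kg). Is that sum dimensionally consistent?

Dimensions:
  798 W·m⁻²:  W·m⁻² = J·s⁻¹·m⁻² = kg·s⁻³
  (481 s⁻²) × (45.5 kg):  [s⁻²] · [kg] = kg·s⁻²
kg·s⁻³ ≠ kg·s⁻², so they cannot be added.

No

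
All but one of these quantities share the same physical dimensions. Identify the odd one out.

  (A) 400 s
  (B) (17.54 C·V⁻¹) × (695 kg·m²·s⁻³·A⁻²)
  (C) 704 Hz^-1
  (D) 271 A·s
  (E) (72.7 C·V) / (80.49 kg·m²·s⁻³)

(D)

Expand each in SI base units:
  (A) s
  (B) [kg⁻¹·m⁻²·s⁴·A²] · [kg·m²·s⁻³·A⁻²] = s
  (C) Hz⁻¹ = (s⁻¹)⁻¹ = s
  (D) A·s = s·A
  (E) [kg·m²·s⁻²] / [kg·m²·s⁻³] = s
All reduce to s except (D), which is s·A.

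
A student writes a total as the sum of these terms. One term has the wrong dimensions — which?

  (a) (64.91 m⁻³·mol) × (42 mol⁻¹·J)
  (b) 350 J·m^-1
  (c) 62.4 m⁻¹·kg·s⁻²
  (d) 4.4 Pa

Dimensions:
  (a) [m⁻³·mol] · [kg·m²·s⁻²·mol⁻¹] = kg·m⁻¹·s⁻²
  (b) J·m⁻¹ = N·m·m⁻¹ = kg·m·s⁻²
  (c) kg·m⁻¹·s⁻²
  (d) Pa = N·m⁻² = kg·m⁻¹·s⁻²
All reduce to kg·m⁻¹·s⁻² except (b), which is kg·m·s⁻².

(b)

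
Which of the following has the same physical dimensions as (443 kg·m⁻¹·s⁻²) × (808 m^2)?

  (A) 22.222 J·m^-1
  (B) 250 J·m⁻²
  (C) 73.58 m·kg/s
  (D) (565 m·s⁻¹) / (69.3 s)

(A)

Reference: [kg·m⁻¹·s⁻²] · [m²] = kg·m·s⁻².
Each option:
  (A) J·m⁻¹ = N·m·m⁻¹ = kg·m·s⁻²  ← same
  (B) J·m⁻² = N·m·m⁻² = kg·s⁻²
  (C) kg·m·s⁻¹
  (D) [m·s⁻¹] / [s] = m·s⁻²
Only (A) matches kg·m·s⁻².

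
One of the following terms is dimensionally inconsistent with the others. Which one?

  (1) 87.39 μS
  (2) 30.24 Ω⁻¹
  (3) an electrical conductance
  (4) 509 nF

Dimensions:
  (1) S = Ω⁻¹ = kg⁻¹·m⁻²·s³·A²
  (2) Ω⁻¹ = (V·A⁻¹)⁻¹ = kg⁻¹·m⁻²·s³·A²
  (3) [electrical conductance] = kg⁻¹·m⁻²·s³·A²
  (4) F = C·V⁻¹ = kg⁻¹·m⁻²·s⁴·A²
All reduce to kg⁻¹·m⁻²·s³·A² except (4), which is kg⁻¹·m⁻²·s⁴·A².

(4)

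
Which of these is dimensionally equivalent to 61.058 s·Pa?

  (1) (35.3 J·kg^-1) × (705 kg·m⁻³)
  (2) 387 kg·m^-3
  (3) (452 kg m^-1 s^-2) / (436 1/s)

(3)

Reference: Pa·s = N·m⁻²·s = kg·m⁻¹·s⁻¹.
Each option:
  (1) [m²·s⁻²] · [kg·m⁻³] = kg·m⁻¹·s⁻²
  (2) kg·m⁻³
  (3) [kg·m⁻¹·s⁻²] / [s⁻¹] = kg·m⁻¹·s⁻¹  ← same
Only (3) matches kg·m⁻¹·s⁻¹.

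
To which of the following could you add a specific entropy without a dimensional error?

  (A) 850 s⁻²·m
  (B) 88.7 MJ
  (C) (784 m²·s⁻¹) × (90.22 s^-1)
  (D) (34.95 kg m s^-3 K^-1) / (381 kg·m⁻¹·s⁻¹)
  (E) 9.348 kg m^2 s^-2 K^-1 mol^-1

(D)

Reference: [specific entropy] = m²·s⁻²·K⁻¹.
Each option:
  (A) m·s⁻²
  (B) J = N·m = kg·m²·s⁻²
  (C) [m²·s⁻¹] · [s⁻¹] = m²·s⁻²
  (D) [kg·m·s⁻³·K⁻¹] / [kg·m⁻¹·s⁻¹] = m²·s⁻²·K⁻¹  ← same
  (E) kg·m²·s⁻²·K⁻¹·mol⁻¹
Only (D) matches m²·s⁻²·K⁻¹.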